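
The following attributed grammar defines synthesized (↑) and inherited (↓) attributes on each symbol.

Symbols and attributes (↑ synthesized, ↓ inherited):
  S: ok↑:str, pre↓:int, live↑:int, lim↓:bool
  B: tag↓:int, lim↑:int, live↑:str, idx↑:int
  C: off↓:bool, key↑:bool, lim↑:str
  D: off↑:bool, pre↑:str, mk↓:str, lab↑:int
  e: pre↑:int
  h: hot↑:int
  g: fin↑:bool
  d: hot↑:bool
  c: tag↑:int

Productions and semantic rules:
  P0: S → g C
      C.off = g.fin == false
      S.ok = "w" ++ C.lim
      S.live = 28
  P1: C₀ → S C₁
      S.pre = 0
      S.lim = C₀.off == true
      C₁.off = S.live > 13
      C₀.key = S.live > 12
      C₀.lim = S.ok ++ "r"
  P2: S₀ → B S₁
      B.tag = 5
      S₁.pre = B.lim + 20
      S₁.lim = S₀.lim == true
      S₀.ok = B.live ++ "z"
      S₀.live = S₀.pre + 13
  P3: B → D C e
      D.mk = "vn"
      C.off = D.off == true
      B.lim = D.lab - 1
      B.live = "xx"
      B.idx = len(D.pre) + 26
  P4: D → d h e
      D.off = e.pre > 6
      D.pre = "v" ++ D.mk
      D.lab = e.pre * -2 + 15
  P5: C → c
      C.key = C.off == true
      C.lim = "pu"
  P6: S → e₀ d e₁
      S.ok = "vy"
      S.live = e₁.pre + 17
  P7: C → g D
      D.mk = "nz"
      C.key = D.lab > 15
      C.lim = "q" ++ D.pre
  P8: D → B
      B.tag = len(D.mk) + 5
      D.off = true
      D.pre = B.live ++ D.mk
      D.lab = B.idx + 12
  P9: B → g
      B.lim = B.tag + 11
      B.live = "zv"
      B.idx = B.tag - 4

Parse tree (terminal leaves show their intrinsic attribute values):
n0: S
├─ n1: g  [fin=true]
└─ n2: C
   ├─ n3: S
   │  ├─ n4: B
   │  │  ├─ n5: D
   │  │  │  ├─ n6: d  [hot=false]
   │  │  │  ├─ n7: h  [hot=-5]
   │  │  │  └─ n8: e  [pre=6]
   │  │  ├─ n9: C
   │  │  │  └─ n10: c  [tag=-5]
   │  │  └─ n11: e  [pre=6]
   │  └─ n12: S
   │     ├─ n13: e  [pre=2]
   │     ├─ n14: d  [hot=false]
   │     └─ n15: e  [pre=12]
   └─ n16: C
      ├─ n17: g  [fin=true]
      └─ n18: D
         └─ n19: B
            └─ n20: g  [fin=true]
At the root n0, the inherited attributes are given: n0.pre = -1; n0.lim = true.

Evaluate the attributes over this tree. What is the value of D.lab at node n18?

15

1. n0.pre = -1  [given at root]
2. n0.lim = true  [given at root]
3. n1.fin = true  [terminal]
4. n2.off = false  [g.fin == false]
5. n3.pre = 0  [0]
6. n3.lim = false  [C₀.off == true]
7. n4.tag = 5  [5]
8. n5.mk = "vn"  ["vn"]
9. n6.hot = false  [terminal]
10. n7.hot = -5  [terminal]
11. n8.pre = 6  [terminal]
12. n5.off = false  [e.pre > 6]
13. n5.pre = "vvn"  ["v" ++ D.mk]
14. n5.lab = 3  [e.pre * -2 + 15]
15. n9.off = false  [D.off == true]
16. n10.tag = -5  [terminal]
17. n9.key = false  [C.off == true]
18. n9.lim = "pu"  ["pu"]
19. n11.pre = 6  [terminal]
20. n4.lim = 2  [D.lab - 1]
21. n4.live = "xx"  ["xx"]
22. n4.idx = 29  [len(D.pre) + 26]
23. n12.pre = 22  [B.lim + 20]
24. n12.lim = false  [S₀.lim == true]
25. n13.pre = 2  [terminal]
26. n14.hot = false  [terminal]
27. n15.pre = 12  [terminal]
28. n12.ok = "vy"  ["vy"]
29. n12.live = 29  [e₁.pre + 17]
30. n3.ok = "xxz"  [B.live ++ "z"]
31. n3.live = 13  [S₀.pre + 13]
32. n16.off = false  [S.live > 13]
33. n17.fin = true  [terminal]
34. n18.mk = "nz"  ["nz"]
35. n19.tag = 7  [len(D.mk) + 5]
36. n20.fin = true  [terminal]
37. n19.lim = 18  [B.tag + 11]
38. n19.live = "zv"  ["zv"]
39. n19.idx = 3  [B.tag - 4]
40. n18.off = true  [true]
41. n18.pre = "zvnz"  [B.live ++ D.mk]
42. n18.lab = 15  [B.idx + 12]
43. n16.key = false  [D.lab > 15]
44. n16.lim = "qzvnz"  ["q" ++ D.pre]
45. n2.key = true  [S.live > 12]
46. n2.lim = "xxzr"  [S.ok ++ "r"]
47. n0.ok = "wxxzr"  ["w" ++ C.lim]
48. n0.live = 28  [28]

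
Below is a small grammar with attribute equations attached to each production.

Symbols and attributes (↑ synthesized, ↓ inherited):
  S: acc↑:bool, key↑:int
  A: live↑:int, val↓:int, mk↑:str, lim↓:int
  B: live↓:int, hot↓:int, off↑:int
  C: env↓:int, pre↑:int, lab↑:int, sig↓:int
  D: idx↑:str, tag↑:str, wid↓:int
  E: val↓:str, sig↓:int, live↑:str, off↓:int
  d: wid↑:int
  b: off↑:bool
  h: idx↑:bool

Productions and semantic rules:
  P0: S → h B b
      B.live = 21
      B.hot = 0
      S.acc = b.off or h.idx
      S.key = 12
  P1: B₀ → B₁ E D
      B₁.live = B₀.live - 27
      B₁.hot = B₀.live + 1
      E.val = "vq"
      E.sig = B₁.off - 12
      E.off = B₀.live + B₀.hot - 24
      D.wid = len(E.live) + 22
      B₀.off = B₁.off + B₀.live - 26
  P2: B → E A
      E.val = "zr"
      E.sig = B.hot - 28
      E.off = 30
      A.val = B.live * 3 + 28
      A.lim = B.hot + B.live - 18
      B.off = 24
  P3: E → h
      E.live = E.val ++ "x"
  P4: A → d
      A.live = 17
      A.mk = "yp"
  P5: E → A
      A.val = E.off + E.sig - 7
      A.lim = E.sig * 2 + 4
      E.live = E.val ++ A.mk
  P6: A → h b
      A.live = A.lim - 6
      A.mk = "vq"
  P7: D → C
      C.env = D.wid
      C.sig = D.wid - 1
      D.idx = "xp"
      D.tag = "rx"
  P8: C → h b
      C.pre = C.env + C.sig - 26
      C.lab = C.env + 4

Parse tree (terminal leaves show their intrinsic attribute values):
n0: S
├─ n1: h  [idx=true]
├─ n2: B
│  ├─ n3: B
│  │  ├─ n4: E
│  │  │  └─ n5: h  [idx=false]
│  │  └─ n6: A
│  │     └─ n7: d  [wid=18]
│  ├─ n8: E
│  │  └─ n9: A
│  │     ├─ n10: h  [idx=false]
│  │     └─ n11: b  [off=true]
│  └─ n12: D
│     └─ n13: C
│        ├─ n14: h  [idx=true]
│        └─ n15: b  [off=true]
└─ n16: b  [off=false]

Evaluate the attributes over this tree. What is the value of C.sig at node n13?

25

1. n1.idx = true  [terminal]
2. n2.live = 21  [21]
3. n2.hot = 0  [0]
4. n3.live = -6  [B₀.live - 27]
5. n3.hot = 22  [B₀.live + 1]
6. n4.val = "zr"  ["zr"]
7. n4.sig = -6  [B.hot - 28]
8. n4.off = 30  [30]
9. n5.idx = false  [terminal]
10. n4.live = "zrx"  [E.val ++ "x"]
11. n6.val = 10  [B.live * 3 + 28]
12. n6.lim = -2  [B.hot + B.live - 18]
13. n7.wid = 18  [terminal]
14. n6.live = 17  [17]
15. n6.mk = "yp"  ["yp"]
16. n3.off = 24  [24]
17. n8.val = "vq"  ["vq"]
18. n8.sig = 12  [B₁.off - 12]
19. n8.off = -3  [B₀.live + B₀.hot - 24]
20. n9.val = 2  [E.off + E.sig - 7]
21. n9.lim = 28  [E.sig * 2 + 4]
22. n10.idx = false  [terminal]
23. n11.off = true  [terminal]
24. n9.live = 22  [A.lim - 6]
25. n9.mk = "vq"  ["vq"]
26. n8.live = "vqvq"  [E.val ++ A.mk]
27. n12.wid = 26  [len(E.live) + 22]
28. n13.env = 26  [D.wid]
29. n13.sig = 25  [D.wid - 1]
30. n14.idx = true  [terminal]
31. n15.off = true  [terminal]
32. n13.pre = 25  [C.env + C.sig - 26]
33. n13.lab = 30  [C.env + 4]
34. n12.idx = "xp"  ["xp"]
35. n12.tag = "rx"  ["rx"]
36. n2.off = 19  [B₁.off + B₀.live - 26]
37. n16.off = false  [terminal]
38. n0.acc = true  [b.off or h.idx]
39. n0.key = 12  [12]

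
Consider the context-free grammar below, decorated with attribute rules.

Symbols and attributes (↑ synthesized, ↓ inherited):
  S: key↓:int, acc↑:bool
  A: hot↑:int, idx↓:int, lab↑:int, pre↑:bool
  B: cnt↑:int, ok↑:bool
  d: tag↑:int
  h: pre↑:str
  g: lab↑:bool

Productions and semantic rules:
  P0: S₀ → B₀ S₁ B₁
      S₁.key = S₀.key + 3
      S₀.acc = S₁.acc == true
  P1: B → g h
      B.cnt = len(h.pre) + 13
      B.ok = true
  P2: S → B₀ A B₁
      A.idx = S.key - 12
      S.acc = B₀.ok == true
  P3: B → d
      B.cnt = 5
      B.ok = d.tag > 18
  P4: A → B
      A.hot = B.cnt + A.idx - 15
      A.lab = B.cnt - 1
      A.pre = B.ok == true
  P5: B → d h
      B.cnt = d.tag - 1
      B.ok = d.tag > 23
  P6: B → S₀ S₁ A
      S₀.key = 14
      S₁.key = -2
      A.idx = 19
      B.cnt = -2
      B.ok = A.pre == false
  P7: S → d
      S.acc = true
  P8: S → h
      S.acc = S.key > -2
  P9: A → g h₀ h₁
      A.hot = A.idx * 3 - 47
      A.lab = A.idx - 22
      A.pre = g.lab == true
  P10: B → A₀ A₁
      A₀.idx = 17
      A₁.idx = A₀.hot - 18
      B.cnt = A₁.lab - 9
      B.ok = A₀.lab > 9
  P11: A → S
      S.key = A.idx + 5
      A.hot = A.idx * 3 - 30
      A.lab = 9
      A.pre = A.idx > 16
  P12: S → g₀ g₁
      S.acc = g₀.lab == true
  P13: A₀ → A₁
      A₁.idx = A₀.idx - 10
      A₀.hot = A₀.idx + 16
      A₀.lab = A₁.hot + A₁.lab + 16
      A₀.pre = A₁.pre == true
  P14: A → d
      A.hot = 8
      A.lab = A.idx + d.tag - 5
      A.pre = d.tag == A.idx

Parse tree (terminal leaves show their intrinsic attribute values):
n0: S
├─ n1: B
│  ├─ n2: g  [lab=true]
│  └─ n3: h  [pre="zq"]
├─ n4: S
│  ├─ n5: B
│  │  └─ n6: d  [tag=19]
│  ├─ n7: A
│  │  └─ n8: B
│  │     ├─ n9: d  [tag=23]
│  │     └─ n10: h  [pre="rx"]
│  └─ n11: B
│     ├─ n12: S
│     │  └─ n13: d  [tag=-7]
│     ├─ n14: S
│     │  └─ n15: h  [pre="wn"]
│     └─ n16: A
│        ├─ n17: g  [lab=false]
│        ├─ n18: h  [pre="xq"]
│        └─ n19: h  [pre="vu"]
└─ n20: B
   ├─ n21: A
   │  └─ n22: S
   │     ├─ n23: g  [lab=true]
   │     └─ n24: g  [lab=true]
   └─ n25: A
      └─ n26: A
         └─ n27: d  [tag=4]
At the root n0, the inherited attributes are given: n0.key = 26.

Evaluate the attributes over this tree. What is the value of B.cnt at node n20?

7

1. n0.key = 26  [given at root]
2. n2.lab = true  [terminal]
3. n3.pre = "zq"  [terminal]
4. n1.cnt = 15  [len(h.pre) + 13]
5. n1.ok = true  [true]
6. n4.key = 29  [S₀.key + 3]
7. n6.tag = 19  [terminal]
8. n5.cnt = 5  [5]
9. n5.ok = true  [d.tag > 18]
10. n7.idx = 17  [S.key - 12]
11. n9.tag = 23  [terminal]
12. n10.pre = "rx"  [terminal]
13. n8.cnt = 22  [d.tag - 1]
14. n8.ok = false  [d.tag > 23]
15. n7.hot = 24  [B.cnt + A.idx - 15]
16. n7.lab = 21  [B.cnt - 1]
17. n7.pre = false  [B.ok == true]
18. n12.key = 14  [14]
19. n13.tag = -7  [terminal]
20. n12.acc = true  [true]
21. n14.key = -2  [-2]
22. n15.pre = "wn"  [terminal]
23. n14.acc = false  [S.key > -2]
24. n16.idx = 19  [19]
25. n17.lab = false  [terminal]
26. n18.pre = "xq"  [terminal]
27. n19.pre = "vu"  [terminal]
28. n16.hot = 10  [A.idx * 3 - 47]
29. n16.lab = -3  [A.idx - 22]
30. n16.pre = false  [g.lab == true]
31. n11.cnt = -2  [-2]
32. n11.ok = true  [A.pre == false]
33. n4.acc = true  [B₀.ok == true]
34. n21.idx = 17  [17]
35. n22.key = 22  [A.idx + 5]
36. n23.lab = true  [terminal]
37. n24.lab = true  [terminal]
38. n22.acc = true  [g₀.lab == true]
39. n21.hot = 21  [A.idx * 3 - 30]
40. n21.lab = 9  [9]
41. n21.pre = true  [A.idx > 16]
42. n25.idx = 3  [A₀.hot - 18]
43. n26.idx = -7  [A₀.idx - 10]
44. n27.tag = 4  [terminal]
45. n26.hot = 8  [8]
46. n26.lab = -8  [A.idx + d.tag - 5]
47. n26.pre = false  [d.tag == A.idx]
48. n25.hot = 19  [A₀.idx + 16]
49. n25.lab = 16  [A₁.hot + A₁.lab + 16]
50. n25.pre = false  [A₁.pre == true]
51. n20.cnt = 7  [A₁.lab - 9]
52. n20.ok = false  [A₀.lab > 9]
53. n0.acc = true  [S₁.acc == true]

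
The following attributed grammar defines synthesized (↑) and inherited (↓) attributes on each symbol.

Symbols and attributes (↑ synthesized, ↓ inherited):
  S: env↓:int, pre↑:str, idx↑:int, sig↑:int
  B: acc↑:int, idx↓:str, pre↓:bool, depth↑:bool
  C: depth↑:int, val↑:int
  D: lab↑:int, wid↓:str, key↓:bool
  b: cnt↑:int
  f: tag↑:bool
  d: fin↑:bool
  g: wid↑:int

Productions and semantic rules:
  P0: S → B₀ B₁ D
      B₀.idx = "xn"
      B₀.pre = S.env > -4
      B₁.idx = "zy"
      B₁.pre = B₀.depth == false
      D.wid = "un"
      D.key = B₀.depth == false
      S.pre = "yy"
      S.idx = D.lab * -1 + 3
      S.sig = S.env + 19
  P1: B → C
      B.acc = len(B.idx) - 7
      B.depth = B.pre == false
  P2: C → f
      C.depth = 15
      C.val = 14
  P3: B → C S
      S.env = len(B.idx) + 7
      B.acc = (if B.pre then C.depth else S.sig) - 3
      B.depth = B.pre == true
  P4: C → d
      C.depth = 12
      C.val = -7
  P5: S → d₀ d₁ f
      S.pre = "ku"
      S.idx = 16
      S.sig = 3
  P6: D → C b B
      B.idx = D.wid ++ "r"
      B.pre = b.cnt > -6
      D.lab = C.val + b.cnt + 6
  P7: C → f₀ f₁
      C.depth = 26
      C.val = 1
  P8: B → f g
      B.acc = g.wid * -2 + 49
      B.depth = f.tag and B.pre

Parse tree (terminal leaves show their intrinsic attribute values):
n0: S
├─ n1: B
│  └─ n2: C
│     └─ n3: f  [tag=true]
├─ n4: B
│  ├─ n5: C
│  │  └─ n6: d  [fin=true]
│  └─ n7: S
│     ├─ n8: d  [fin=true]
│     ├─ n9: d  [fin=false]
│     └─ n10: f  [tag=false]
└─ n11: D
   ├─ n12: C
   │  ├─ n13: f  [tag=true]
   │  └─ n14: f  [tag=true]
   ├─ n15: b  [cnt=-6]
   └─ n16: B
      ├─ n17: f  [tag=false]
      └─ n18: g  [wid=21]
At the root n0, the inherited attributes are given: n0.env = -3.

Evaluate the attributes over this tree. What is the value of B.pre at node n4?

1. n0.env = -3  [given at root]
2. n1.idx = "xn"  ["xn"]
3. n1.pre = true  [S.env > -4]
4. n3.tag = true  [terminal]
5. n2.depth = 15  [15]
6. n2.val = 14  [14]
7. n1.acc = -5  [len(B.idx) - 7]
8. n1.depth = false  [B.pre == false]
9. n4.idx = "zy"  ["zy"]
10. n4.pre = true  [B₀.depth == false]
11. n6.fin = true  [terminal]
12. n5.depth = 12  [12]
13. n5.val = -7  [-7]
14. n7.env = 9  [len(B.idx) + 7]
15. n8.fin = true  [terminal]
16. n9.fin = false  [terminal]
17. n10.tag = false  [terminal]
18. n7.pre = "ku"  ["ku"]
19. n7.idx = 16  [16]
20. n7.sig = 3  [3]
21. n4.acc = 9  [(if B.pre then C.depth else S.sig) - 3]
22. n4.depth = true  [B.pre == true]
23. n11.wid = "un"  ["un"]
24. n11.key = true  [B₀.depth == false]
25. n13.tag = true  [terminal]
26. n14.tag = true  [terminal]
27. n12.depth = 26  [26]
28. n12.val = 1  [1]
29. n15.cnt = -6  [terminal]
30. n16.idx = "unr"  [D.wid ++ "r"]
31. n16.pre = false  [b.cnt > -6]
32. n17.tag = false  [terminal]
33. n18.wid = 21  [terminal]
34. n16.acc = 7  [g.wid * -2 + 49]
35. n16.depth = false  [f.tag and B.pre]
36. n11.lab = 1  [C.val + b.cnt + 6]
37. n0.pre = "yy"  ["yy"]
38. n0.idx = 2  [D.lab * -1 + 3]
39. n0.sig = 16  [S.env + 19]

true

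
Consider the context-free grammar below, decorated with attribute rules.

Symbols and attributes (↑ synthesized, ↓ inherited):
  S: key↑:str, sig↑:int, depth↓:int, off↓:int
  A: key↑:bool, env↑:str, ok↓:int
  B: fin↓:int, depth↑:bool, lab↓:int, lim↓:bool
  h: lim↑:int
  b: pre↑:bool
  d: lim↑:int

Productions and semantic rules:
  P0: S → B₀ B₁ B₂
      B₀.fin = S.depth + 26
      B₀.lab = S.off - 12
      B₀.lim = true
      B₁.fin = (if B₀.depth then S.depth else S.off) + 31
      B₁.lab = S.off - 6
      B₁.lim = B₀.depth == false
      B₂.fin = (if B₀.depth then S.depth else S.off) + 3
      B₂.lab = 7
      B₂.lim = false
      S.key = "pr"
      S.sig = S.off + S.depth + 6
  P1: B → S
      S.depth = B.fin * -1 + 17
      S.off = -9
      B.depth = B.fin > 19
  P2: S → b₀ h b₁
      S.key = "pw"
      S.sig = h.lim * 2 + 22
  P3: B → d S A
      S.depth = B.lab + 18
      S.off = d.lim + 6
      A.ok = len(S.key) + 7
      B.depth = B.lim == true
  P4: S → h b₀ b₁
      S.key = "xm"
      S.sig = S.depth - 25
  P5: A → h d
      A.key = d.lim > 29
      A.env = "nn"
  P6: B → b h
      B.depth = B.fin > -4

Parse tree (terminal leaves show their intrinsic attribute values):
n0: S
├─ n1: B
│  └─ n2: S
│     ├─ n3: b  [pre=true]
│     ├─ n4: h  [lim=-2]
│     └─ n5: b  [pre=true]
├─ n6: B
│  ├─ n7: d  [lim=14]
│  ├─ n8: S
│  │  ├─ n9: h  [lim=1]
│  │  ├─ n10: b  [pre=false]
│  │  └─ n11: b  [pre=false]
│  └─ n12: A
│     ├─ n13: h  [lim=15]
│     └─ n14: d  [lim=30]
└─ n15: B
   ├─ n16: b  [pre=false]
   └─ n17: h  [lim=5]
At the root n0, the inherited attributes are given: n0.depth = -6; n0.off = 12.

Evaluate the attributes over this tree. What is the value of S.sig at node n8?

1. n0.depth = -6  [given at root]
2. n0.off = 12  [given at root]
3. n1.fin = 20  [S.depth + 26]
4. n1.lab = 0  [S.off - 12]
5. n1.lim = true  [true]
6. n2.depth = -3  [B.fin * -1 + 17]
7. n2.off = -9  [-9]
8. n3.pre = true  [terminal]
9. n4.lim = -2  [terminal]
10. n5.pre = true  [terminal]
11. n2.key = "pw"  ["pw"]
12. n2.sig = 18  [h.lim * 2 + 22]
13. n1.depth = true  [B.fin > 19]
14. n6.fin = 25  [(if B₀.depth then S.depth else S.off) + 31]
15. n6.lab = 6  [S.off - 6]
16. n6.lim = false  [B₀.depth == false]
17. n7.lim = 14  [terminal]
18. n8.depth = 24  [B.lab + 18]
19. n8.off = 20  [d.lim + 6]
20. n9.lim = 1  [terminal]
21. n10.pre = false  [terminal]
22. n11.pre = false  [terminal]
23. n8.key = "xm"  ["xm"]
24. n8.sig = -1  [S.depth - 25]
25. n12.ok = 9  [len(S.key) + 7]
26. n13.lim = 15  [terminal]
27. n14.lim = 30  [terminal]
28. n12.key = true  [d.lim > 29]
29. n12.env = "nn"  ["nn"]
30. n6.depth = false  [B.lim == true]
31. n15.fin = -3  [(if B₀.depth then S.depth else S.off) + 3]
32. n15.lab = 7  [7]
33. n15.lim = false  [false]
34. n16.pre = false  [terminal]
35. n17.lim = 5  [terminal]
36. n15.depth = true  [B.fin > -4]
37. n0.key = "pr"  ["pr"]
38. n0.sig = 12  [S.off + S.depth + 6]

-1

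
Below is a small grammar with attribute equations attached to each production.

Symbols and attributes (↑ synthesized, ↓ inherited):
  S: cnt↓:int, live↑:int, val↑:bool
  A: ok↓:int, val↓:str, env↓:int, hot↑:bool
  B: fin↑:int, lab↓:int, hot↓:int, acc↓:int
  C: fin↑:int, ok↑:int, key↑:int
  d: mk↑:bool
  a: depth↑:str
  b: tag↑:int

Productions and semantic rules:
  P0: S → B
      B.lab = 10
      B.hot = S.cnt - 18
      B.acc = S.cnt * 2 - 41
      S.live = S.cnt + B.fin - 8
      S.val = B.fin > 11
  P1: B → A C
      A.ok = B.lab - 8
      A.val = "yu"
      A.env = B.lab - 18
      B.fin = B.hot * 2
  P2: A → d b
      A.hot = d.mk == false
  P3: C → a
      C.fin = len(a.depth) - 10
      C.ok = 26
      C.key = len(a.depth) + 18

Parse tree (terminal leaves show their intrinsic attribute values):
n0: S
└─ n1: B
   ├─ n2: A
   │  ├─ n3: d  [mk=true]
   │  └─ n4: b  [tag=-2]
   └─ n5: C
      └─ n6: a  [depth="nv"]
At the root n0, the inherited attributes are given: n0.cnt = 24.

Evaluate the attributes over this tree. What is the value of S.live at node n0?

28

1. n0.cnt = 24  [given at root]
2. n1.lab = 10  [10]
3. n1.hot = 6  [S.cnt - 18]
4. n1.acc = 7  [S.cnt * 2 - 41]
5. n2.ok = 2  [B.lab - 8]
6. n2.val = "yu"  ["yu"]
7. n2.env = -8  [B.lab - 18]
8. n3.mk = true  [terminal]
9. n4.tag = -2  [terminal]
10. n2.hot = false  [d.mk == false]
11. n6.depth = "nv"  [terminal]
12. n5.fin = -8  [len(a.depth) - 10]
13. n5.ok = 26  [26]
14. n5.key = 20  [len(a.depth) + 18]
15. n1.fin = 12  [B.hot * 2]
16. n0.live = 28  [S.cnt + B.fin - 8]
17. n0.val = true  [B.fin > 11]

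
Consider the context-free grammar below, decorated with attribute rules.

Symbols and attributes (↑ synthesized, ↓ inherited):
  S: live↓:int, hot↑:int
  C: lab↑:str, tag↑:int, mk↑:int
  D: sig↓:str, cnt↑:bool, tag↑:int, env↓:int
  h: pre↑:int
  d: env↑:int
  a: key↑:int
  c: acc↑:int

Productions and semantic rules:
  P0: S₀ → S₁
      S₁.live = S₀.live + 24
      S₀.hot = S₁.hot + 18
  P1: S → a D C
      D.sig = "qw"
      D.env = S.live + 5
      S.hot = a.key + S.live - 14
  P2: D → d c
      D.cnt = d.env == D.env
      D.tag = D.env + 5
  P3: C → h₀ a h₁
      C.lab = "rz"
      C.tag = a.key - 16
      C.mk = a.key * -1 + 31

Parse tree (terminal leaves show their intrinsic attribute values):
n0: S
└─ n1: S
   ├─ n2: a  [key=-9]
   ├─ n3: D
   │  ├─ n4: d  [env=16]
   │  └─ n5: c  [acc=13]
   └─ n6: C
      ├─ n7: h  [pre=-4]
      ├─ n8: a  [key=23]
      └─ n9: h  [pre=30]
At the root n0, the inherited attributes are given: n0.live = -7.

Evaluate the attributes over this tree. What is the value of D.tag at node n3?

1. n0.live = -7  [given at root]
2. n1.live = 17  [S₀.live + 24]
3. n2.key = -9  [terminal]
4. n3.sig = "qw"  ["qw"]
5. n3.env = 22  [S.live + 5]
6. n4.env = 16  [terminal]
7. n5.acc = 13  [terminal]
8. n3.cnt = false  [d.env == D.env]
9. n3.tag = 27  [D.env + 5]
10. n7.pre = -4  [terminal]
11. n8.key = 23  [terminal]
12. n9.pre = 30  [terminal]
13. n6.lab = "rz"  ["rz"]
14. n6.tag = 7  [a.key - 16]
15. n6.mk = 8  [a.key * -1 + 31]
16. n1.hot = -6  [a.key + S.live - 14]
17. n0.hot = 12  [S₁.hot + 18]

27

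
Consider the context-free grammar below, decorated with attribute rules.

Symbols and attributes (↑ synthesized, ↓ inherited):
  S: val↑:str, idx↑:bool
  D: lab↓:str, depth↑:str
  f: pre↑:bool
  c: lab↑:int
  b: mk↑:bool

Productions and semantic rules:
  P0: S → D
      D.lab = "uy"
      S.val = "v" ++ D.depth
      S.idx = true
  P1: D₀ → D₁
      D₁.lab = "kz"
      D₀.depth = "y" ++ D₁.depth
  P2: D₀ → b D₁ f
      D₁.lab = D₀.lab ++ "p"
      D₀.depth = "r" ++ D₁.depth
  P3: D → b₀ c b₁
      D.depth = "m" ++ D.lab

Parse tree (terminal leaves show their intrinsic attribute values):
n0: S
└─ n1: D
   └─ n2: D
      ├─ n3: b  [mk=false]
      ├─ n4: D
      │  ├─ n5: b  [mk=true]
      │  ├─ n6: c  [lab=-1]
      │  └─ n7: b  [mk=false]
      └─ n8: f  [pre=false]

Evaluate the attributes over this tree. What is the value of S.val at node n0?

1. n1.lab = "uy"  ["uy"]
2. n2.lab = "kz"  ["kz"]
3. n3.mk = false  [terminal]
4. n4.lab = "kzp"  [D₀.lab ++ "p"]
5. n5.mk = true  [terminal]
6. n6.lab = -1  [terminal]
7. n7.mk = false  [terminal]
8. n4.depth = "mkzp"  ["m" ++ D.lab]
9. n8.pre = false  [terminal]
10. n2.depth = "rmkzp"  ["r" ++ D₁.depth]
11. n1.depth = "yrmkzp"  ["y" ++ D₁.depth]
12. n0.val = "vyrmkzp"  ["v" ++ D.depth]
13. n0.idx = true  [true]

"vyrmkzp"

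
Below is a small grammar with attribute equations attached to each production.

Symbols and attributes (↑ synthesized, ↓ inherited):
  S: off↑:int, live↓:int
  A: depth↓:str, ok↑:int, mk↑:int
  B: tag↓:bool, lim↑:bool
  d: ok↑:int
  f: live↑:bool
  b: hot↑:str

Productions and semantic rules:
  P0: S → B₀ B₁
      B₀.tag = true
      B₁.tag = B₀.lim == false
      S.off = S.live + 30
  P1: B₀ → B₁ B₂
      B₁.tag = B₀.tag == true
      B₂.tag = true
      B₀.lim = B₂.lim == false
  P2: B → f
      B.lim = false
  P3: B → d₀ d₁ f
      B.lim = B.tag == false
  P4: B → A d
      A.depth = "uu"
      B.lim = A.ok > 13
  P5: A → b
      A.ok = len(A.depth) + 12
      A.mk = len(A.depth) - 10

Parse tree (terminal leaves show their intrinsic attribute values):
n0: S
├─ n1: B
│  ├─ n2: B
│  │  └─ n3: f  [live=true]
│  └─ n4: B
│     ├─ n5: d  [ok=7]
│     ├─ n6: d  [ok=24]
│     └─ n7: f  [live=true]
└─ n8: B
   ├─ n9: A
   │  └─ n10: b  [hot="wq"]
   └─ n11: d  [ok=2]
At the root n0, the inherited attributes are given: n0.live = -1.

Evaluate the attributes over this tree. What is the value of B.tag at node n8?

1. n0.live = -1  [given at root]
2. n1.tag = true  [true]
3. n2.tag = true  [B₀.tag == true]
4. n3.live = true  [terminal]
5. n2.lim = false  [false]
6. n4.tag = true  [true]
7. n5.ok = 7  [terminal]
8. n6.ok = 24  [terminal]
9. n7.live = true  [terminal]
10. n4.lim = false  [B.tag == false]
11. n1.lim = true  [B₂.lim == false]
12. n8.tag = false  [B₀.lim == false]
13. n9.depth = "uu"  ["uu"]
14. n10.hot = "wq"  [terminal]
15. n9.ok = 14  [len(A.depth) + 12]
16. n9.mk = -8  [len(A.depth) - 10]
17. n11.ok = 2  [terminal]
18. n8.lim = true  [A.ok > 13]
19. n0.off = 29  [S.live + 30]

false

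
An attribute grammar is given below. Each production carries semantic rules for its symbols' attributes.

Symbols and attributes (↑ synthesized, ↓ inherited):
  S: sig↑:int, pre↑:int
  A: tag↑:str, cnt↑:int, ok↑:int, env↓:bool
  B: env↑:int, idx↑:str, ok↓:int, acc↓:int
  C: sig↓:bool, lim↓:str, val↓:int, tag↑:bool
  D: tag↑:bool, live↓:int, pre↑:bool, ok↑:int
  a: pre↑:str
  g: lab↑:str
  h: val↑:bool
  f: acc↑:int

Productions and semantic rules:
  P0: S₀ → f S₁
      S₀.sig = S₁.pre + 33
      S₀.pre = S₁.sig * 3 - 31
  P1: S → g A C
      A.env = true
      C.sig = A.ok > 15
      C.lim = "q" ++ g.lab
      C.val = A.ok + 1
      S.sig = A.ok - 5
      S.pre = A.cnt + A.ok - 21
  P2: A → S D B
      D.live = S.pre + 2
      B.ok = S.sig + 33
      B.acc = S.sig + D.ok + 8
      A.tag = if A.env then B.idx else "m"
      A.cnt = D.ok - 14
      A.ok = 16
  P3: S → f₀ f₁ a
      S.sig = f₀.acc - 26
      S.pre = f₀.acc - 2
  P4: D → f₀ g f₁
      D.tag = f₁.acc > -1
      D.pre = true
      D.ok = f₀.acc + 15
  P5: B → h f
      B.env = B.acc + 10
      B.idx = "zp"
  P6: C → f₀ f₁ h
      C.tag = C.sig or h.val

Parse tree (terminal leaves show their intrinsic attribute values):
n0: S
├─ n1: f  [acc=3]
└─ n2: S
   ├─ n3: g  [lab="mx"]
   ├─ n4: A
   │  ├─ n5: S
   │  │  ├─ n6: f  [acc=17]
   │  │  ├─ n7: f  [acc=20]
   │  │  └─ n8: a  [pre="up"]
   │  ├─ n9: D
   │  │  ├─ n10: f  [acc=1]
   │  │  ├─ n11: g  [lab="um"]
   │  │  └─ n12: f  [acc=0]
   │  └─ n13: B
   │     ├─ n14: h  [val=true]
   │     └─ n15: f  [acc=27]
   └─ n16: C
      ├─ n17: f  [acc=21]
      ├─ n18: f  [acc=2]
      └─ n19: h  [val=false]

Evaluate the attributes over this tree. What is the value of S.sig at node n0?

1. n1.acc = 3  [terminal]
2. n3.lab = "mx"  [terminal]
3. n4.env = true  [true]
4. n6.acc = 17  [terminal]
5. n7.acc = 20  [terminal]
6. n8.pre = "up"  [terminal]
7. n5.sig = -9  [f₀.acc - 26]
8. n5.pre = 15  [f₀.acc - 2]
9. n9.live = 17  [S.pre + 2]
10. n10.acc = 1  [terminal]
11. n11.lab = "um"  [terminal]
12. n12.acc = 0  [terminal]
13. n9.tag = true  [f₁.acc > -1]
14. n9.pre = true  [true]
15. n9.ok = 16  [f₀.acc + 15]
16. n13.ok = 24  [S.sig + 33]
17. n13.acc = 15  [S.sig + D.ok + 8]
18. n14.val = true  [terminal]
19. n15.acc = 27  [terminal]
20. n13.env = 25  [B.acc + 10]
21. n13.idx = "zp"  ["zp"]
22. n4.tag = "zp"  [if A.env then B.idx else "m"]
23. n4.cnt = 2  [D.ok - 14]
24. n4.ok = 16  [16]
25. n16.sig = true  [A.ok > 15]
26. n16.lim = "qmx"  ["q" ++ g.lab]
27. n16.val = 17  [A.ok + 1]
28. n17.acc = 21  [terminal]
29. n18.acc = 2  [terminal]
30. n19.val = false  [terminal]
31. n16.tag = true  [C.sig or h.val]
32. n2.sig = 11  [A.ok - 5]
33. n2.pre = -3  [A.cnt + A.ok - 21]
34. n0.sig = 30  [S₁.pre + 33]
35. n0.pre = 2  [S₁.sig * 3 - 31]

30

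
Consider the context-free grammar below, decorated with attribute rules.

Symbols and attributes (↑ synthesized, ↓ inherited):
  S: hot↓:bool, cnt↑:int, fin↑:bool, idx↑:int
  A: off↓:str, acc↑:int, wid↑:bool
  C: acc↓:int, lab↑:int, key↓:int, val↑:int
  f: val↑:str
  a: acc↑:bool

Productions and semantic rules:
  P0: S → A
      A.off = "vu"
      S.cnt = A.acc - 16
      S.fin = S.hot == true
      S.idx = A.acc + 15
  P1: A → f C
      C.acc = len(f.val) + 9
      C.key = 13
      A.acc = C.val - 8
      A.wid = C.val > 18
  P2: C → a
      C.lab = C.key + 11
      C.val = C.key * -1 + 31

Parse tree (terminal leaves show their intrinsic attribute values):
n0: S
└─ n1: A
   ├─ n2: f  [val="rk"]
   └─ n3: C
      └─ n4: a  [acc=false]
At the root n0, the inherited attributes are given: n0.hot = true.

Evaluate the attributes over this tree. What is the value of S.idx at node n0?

1. n0.hot = true  [given at root]
2. n1.off = "vu"  ["vu"]
3. n2.val = "rk"  [terminal]
4. n3.acc = 11  [len(f.val) + 9]
5. n3.key = 13  [13]
6. n4.acc = false  [terminal]
7. n3.lab = 24  [C.key + 11]
8. n3.val = 18  [C.key * -1 + 31]
9. n1.acc = 10  [C.val - 8]
10. n1.wid = false  [C.val > 18]
11. n0.cnt = -6  [A.acc - 16]
12. n0.fin = true  [S.hot == true]
13. n0.idx = 25  [A.acc + 15]

25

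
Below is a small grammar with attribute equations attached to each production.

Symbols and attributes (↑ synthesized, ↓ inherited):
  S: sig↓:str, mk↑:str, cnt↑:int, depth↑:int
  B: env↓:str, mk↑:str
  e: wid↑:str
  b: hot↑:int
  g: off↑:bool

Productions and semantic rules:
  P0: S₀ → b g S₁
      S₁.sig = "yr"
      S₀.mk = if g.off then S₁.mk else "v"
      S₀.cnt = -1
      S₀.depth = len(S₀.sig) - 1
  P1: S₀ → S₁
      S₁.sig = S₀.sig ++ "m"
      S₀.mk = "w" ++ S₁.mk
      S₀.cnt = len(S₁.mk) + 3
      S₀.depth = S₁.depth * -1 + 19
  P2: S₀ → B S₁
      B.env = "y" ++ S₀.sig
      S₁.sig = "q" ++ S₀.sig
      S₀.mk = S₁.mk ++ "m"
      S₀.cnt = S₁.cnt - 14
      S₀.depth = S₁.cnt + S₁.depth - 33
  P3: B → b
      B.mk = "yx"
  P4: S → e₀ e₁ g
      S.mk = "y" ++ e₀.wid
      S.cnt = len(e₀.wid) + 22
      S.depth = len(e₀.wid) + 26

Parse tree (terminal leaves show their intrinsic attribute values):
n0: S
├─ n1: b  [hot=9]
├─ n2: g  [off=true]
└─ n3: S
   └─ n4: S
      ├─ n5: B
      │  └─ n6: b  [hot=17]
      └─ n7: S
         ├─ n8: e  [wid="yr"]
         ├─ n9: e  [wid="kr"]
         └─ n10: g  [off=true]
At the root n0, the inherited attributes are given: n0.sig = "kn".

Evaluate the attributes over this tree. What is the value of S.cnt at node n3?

7

1. n0.sig = "kn"  [given at root]
2. n1.hot = 9  [terminal]
3. n2.off = true  [terminal]
4. n3.sig = "yr"  ["yr"]
5. n4.sig = "yrm"  [S₀.sig ++ "m"]
6. n5.env = "yyrm"  ["y" ++ S₀.sig]
7. n6.hot = 17  [terminal]
8. n5.mk = "yx"  ["yx"]
9. n7.sig = "qyrm"  ["q" ++ S₀.sig]
10. n8.wid = "yr"  [terminal]
11. n9.wid = "kr"  [terminal]
12. n10.off = true  [terminal]
13. n7.mk = "yyr"  ["y" ++ e₀.wid]
14. n7.cnt = 24  [len(e₀.wid) + 22]
15. n7.depth = 28  [len(e₀.wid) + 26]
16. n4.mk = "yyrm"  [S₁.mk ++ "m"]
17. n4.cnt = 10  [S₁.cnt - 14]
18. n4.depth = 19  [S₁.cnt + S₁.depth - 33]
19. n3.mk = "wyyrm"  ["w" ++ S₁.mk]
20. n3.cnt = 7  [len(S₁.mk) + 3]
21. n3.depth = 0  [S₁.depth * -1 + 19]
22. n0.mk = "wyyrm"  [if g.off then S₁.mk else "v"]
23. n0.cnt = -1  [-1]
24. n0.depth = 1  [len(S₀.sig) - 1]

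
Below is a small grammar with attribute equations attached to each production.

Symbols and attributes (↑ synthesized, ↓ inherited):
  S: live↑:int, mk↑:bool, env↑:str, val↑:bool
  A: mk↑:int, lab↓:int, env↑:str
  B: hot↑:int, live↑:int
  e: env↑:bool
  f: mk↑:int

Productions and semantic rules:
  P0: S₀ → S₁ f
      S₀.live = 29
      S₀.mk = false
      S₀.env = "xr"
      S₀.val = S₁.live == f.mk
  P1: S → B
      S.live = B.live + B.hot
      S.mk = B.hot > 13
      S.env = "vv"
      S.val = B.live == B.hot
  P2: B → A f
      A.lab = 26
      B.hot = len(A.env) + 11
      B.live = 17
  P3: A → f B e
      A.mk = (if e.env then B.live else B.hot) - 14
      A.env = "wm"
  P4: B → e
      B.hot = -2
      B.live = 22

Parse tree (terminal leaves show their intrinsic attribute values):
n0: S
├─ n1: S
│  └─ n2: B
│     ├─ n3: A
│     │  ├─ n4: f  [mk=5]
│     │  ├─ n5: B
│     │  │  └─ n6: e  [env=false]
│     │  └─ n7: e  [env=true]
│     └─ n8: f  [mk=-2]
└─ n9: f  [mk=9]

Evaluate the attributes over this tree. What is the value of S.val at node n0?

1. n3.lab = 26  [26]
2. n4.mk = 5  [terminal]
3. n6.env = false  [terminal]
4. n5.hot = -2  [-2]
5. n5.live = 22  [22]
6. n7.env = true  [terminal]
7. n3.mk = 8  [(if e.env then B.live else B.hot) - 14]
8. n3.env = "wm"  ["wm"]
9. n8.mk = -2  [terminal]
10. n2.hot = 13  [len(A.env) + 11]
11. n2.live = 17  [17]
12. n1.live = 30  [B.live + B.hot]
13. n1.mk = false  [B.hot > 13]
14. n1.env = "vv"  ["vv"]
15. n1.val = false  [B.live == B.hot]
16. n9.mk = 9  [terminal]
17. n0.live = 29  [29]
18. n0.mk = false  [false]
19. n0.env = "xr"  ["xr"]
20. n0.val = false  [S₁.live == f.mk]

false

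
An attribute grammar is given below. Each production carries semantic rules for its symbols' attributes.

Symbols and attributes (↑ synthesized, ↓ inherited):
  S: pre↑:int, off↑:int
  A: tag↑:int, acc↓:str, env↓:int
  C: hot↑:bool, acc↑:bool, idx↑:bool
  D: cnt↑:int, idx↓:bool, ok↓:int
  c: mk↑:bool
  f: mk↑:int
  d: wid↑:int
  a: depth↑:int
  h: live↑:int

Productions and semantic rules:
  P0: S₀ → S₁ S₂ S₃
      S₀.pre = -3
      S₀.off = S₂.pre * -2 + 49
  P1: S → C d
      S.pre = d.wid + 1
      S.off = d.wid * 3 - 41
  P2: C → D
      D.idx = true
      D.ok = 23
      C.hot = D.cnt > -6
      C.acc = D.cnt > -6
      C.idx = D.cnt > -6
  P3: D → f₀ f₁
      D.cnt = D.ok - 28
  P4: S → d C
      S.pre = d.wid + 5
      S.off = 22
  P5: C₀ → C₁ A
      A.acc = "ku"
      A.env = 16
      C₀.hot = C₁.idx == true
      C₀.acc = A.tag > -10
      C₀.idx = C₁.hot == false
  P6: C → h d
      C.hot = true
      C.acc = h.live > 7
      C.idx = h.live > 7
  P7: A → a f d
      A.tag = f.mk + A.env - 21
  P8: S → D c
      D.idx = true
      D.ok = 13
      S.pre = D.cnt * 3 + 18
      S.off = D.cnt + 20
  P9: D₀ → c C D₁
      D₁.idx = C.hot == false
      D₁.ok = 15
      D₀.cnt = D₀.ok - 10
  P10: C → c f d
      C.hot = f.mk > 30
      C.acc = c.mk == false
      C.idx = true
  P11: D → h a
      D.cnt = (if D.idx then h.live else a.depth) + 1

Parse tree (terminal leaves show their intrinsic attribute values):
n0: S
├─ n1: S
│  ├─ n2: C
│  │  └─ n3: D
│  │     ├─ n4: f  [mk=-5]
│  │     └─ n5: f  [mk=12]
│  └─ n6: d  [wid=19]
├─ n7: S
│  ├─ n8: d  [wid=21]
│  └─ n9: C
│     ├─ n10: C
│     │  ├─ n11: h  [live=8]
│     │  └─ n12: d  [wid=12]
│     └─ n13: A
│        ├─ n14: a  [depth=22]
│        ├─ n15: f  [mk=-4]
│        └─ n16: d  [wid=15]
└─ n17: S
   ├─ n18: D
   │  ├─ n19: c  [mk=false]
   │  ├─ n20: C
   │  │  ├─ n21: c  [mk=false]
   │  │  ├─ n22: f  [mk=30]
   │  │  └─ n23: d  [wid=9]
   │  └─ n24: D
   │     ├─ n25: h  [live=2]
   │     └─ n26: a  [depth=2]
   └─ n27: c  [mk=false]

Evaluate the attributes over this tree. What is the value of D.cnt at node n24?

3

1. n3.idx = true  [true]
2. n3.ok = 23  [23]
3. n4.mk = -5  [terminal]
4. n5.mk = 12  [terminal]
5. n3.cnt = -5  [D.ok - 28]
6. n2.hot = true  [D.cnt > -6]
7. n2.acc = true  [D.cnt > -6]
8. n2.idx = true  [D.cnt > -6]
9. n6.wid = 19  [terminal]
10. n1.pre = 20  [d.wid + 1]
11. n1.off = 16  [d.wid * 3 - 41]
12. n8.wid = 21  [terminal]
13. n11.live = 8  [terminal]
14. n12.wid = 12  [terminal]
15. n10.hot = true  [true]
16. n10.acc = true  [h.live > 7]
17. n10.idx = true  [h.live > 7]
18. n13.acc = "ku"  ["ku"]
19. n13.env = 16  [16]
20. n14.depth = 22  [terminal]
21. n15.mk = -4  [terminal]
22. n16.wid = 15  [terminal]
23. n13.tag = -9  [f.mk + A.env - 21]
24. n9.hot = true  [C₁.idx == true]
25. n9.acc = true  [A.tag > -10]
26. n9.idx = false  [C₁.hot == false]
27. n7.pre = 26  [d.wid + 5]
28. n7.off = 22  [22]
29. n18.idx = true  [true]
30. n18.ok = 13  [13]
31. n19.mk = false  [terminal]
32. n21.mk = false  [terminal]
33. n22.mk = 30  [terminal]
34. n23.wid = 9  [terminal]
35. n20.hot = false  [f.mk > 30]
36. n20.acc = true  [c.mk == false]
37. n20.idx = true  [true]
38. n24.idx = true  [C.hot == false]
39. n24.ok = 15  [15]
40. n25.live = 2  [terminal]
41. n26.depth = 2  [terminal]
42. n24.cnt = 3  [(if D.idx then h.live else a.depth) + 1]
43. n18.cnt = 3  [D₀.ok - 10]
44. n27.mk = false  [terminal]
45. n17.pre = 27  [D.cnt * 3 + 18]
46. n17.off = 23  [D.cnt + 20]
47. n0.pre = -3  [-3]
48. n0.off = -3  [S₂.pre * -2 + 49]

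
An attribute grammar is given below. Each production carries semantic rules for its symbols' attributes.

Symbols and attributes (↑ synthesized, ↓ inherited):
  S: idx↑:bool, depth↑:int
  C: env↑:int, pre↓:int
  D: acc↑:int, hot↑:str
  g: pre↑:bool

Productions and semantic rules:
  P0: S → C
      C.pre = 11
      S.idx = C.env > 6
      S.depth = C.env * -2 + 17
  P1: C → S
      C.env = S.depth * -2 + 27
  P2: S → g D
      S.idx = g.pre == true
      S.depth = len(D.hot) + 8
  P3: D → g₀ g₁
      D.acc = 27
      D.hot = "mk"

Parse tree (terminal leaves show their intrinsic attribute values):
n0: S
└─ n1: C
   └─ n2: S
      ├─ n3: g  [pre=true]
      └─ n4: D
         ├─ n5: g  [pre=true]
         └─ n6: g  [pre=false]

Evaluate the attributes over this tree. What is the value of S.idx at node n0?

true

1. n1.pre = 11  [11]
2. n3.pre = true  [terminal]
3. n5.pre = true  [terminal]
4. n6.pre = false  [terminal]
5. n4.acc = 27  [27]
6. n4.hot = "mk"  ["mk"]
7. n2.idx = true  [g.pre == true]
8. n2.depth = 10  [len(D.hot) + 8]
9. n1.env = 7  [S.depth * -2 + 27]
10. n0.idx = true  [C.env > 6]
11. n0.depth = 3  [C.env * -2 + 17]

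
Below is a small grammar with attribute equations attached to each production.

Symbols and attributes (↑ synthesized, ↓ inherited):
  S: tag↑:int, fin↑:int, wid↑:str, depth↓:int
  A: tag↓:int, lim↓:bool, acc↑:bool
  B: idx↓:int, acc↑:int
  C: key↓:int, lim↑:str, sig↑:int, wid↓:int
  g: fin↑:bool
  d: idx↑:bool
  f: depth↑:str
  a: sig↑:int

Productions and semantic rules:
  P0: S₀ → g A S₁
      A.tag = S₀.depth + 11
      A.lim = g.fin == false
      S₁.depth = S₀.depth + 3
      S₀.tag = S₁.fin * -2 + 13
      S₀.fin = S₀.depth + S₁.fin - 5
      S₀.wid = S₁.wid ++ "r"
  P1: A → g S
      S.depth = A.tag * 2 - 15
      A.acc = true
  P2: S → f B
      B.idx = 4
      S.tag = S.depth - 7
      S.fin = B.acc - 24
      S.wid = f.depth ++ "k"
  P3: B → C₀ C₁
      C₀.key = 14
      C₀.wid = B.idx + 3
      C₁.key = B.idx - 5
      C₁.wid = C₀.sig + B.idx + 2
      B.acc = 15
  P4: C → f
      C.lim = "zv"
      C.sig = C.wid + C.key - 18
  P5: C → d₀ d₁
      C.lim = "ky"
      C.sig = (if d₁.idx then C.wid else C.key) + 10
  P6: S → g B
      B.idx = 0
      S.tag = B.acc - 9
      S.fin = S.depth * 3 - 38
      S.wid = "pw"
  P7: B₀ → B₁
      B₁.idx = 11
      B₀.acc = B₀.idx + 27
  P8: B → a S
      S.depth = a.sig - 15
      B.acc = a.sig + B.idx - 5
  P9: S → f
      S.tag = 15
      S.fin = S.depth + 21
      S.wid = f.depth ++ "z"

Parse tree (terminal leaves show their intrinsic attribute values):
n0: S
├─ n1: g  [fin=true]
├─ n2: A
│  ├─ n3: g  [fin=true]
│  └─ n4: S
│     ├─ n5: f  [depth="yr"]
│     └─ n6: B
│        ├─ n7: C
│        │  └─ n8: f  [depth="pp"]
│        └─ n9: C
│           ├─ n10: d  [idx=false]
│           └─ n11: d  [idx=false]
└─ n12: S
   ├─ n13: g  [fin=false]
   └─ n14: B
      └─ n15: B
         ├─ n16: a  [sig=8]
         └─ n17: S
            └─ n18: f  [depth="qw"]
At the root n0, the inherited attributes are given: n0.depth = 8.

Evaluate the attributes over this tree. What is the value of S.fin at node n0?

1. n0.depth = 8  [given at root]
2. n1.fin = true  [terminal]
3. n2.tag = 19  [S₀.depth + 11]
4. n2.lim = false  [g.fin == false]
5. n3.fin = true  [terminal]
6. n4.depth = 23  [A.tag * 2 - 15]
7. n5.depth = "yr"  [terminal]
8. n6.idx = 4  [4]
9. n7.key = 14  [14]
10. n7.wid = 7  [B.idx + 3]
11. n8.depth = "pp"  [terminal]
12. n7.lim = "zv"  ["zv"]
13. n7.sig = 3  [C.wid + C.key - 18]
14. n9.key = -1  [B.idx - 5]
15. n9.wid = 9  [C₀.sig + B.idx + 2]
16. n10.idx = false  [terminal]
17. n11.idx = false  [terminal]
18. n9.lim = "ky"  ["ky"]
19. n9.sig = 9  [(if d₁.idx then C.wid else C.key) + 10]
20. n6.acc = 15  [15]
21. n4.tag = 16  [S.depth - 7]
22. n4.fin = -9  [B.acc - 24]
23. n4.wid = "yrk"  [f.depth ++ "k"]
24. n2.acc = true  [true]
25. n12.depth = 11  [S₀.depth + 3]
26. n13.fin = false  [terminal]
27. n14.idx = 0  [0]
28. n15.idx = 11  [11]
29. n16.sig = 8  [terminal]
30. n17.depth = -7  [a.sig - 15]
31. n18.depth = "qw"  [terminal]
32. n17.tag = 15  [15]
33. n17.fin = 14  [S.depth + 21]
34. n17.wid = "qwz"  [f.depth ++ "z"]
35. n15.acc = 14  [a.sig + B.idx - 5]
36. n14.acc = 27  [B₀.idx + 27]
37. n12.tag = 18  [B.acc - 9]
38. n12.fin = -5  [S.depth * 3 - 38]
39. n12.wid = "pw"  ["pw"]
40. n0.tag = 23  [S₁.fin * -2 + 13]
41. n0.fin = -2  [S₀.depth + S₁.fin - 5]
42. n0.wid = "pwr"  [S₁.wid ++ "r"]

-2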